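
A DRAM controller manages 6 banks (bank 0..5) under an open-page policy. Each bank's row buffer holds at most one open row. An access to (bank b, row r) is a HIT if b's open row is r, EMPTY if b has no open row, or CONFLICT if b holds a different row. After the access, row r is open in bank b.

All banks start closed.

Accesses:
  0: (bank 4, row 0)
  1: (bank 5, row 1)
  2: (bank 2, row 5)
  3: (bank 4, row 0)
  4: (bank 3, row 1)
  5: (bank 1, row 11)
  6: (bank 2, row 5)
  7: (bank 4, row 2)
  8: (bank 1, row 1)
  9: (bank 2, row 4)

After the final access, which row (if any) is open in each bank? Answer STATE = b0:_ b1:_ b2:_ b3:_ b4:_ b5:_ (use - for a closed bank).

0: bank 4 row 0 — prev None → EMPTY
1: bank 5 row 1 — prev None → EMPTY
2: bank 2 row 5 — prev None → EMPTY
3: bank 4 row 0 — prev 0 → HIT
4: bank 3 row 1 — prev None → EMPTY
5: bank 1 row 11 — prev None → EMPTY
6: bank 2 row 5 — prev 5 → HIT
7: bank 4 row 2 — prev 0 → CONFLICT
8: bank 1 row 1 — prev 11 → CONFLICT
9: bank 2 row 4 — prev 5 → CONFLICT

STATE = b0:- b1:1 b2:4 b3:1 b4:2 b5:1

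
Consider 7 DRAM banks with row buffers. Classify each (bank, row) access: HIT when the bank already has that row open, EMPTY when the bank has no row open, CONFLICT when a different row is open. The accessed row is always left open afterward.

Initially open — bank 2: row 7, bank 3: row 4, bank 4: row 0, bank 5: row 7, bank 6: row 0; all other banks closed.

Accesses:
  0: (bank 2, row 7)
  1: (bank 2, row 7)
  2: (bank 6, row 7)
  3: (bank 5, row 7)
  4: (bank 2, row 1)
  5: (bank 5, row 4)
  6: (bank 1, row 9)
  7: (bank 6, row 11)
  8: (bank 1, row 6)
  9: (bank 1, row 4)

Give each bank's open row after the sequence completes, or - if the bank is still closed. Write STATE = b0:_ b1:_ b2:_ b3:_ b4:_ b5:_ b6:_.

  [0] b2 r7: had r7 ⇒ H
  [1] b2 r7: had r7 ⇒ H
  [2] b6 r7: had r0 ⇒ C
  [3] b5 r7: had r7 ⇒ H
  [4] b2 r1: had r7 ⇒ C
  [5] b5 r4: had r7 ⇒ C
  [6] b1 r9: no row ⇒ E
  [7] b6 r11: had r7 ⇒ C
  [8] b1 r6: had r9 ⇒ C
  [9] b1 r4: had r6 ⇒ C

STATE = b0:- b1:4 b2:1 b3:4 b4:0 b5:4 b6:11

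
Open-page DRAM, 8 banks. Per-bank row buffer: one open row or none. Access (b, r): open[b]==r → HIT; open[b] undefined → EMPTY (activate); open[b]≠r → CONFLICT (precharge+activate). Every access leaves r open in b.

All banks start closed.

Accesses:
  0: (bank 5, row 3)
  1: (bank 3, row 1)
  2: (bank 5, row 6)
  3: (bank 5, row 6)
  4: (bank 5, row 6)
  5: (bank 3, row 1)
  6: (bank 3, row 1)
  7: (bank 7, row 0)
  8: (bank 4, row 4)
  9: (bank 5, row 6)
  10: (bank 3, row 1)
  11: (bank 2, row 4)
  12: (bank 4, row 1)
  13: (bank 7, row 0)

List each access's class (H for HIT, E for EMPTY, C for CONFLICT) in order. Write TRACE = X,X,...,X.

  [0] b5 r3: no row ⇒ E
  [1] b3 r1: no row ⇒ E
  [2] b5 r6: had r3 ⇒ C
  [3] b5 r6: had r6 ⇒ H
  [4] b5 r6: had r6 ⇒ H
  [5] b3 r1: had r1 ⇒ H
  [6] b3 r1: had r1 ⇒ H
  [7] b7 r0: no row ⇒ E
  [8] b4 r4: no row ⇒ E
  [9] b5 r6: had r6 ⇒ H
  [10] b3 r1: had r1 ⇒ H
  [11] b2 r4: no row ⇒ E
  [12] b4 r1: had r4 ⇒ C
  [13] b7 r0: had r0 ⇒ H

TRACE = E,E,C,H,H,H,H,E,E,H,H,E,C,H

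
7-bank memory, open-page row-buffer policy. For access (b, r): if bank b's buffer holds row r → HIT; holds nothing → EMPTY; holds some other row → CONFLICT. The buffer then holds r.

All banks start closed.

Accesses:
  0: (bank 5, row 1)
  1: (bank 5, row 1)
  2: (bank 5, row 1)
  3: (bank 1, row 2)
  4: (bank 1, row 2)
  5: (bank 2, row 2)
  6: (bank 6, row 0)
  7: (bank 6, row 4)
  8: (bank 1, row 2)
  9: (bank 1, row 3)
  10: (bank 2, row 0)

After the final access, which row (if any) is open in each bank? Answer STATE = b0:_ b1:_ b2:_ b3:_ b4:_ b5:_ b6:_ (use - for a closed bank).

STATE = b0:- b1:3 b2:0 b3:- b4:- b5:1 b6:4

step 0: bank5 None->1 [EMPTY]
step 1: bank5 1->1 [HIT]
step 2: bank5 1->1 [HIT]
step 3: bank1 None->2 [EMPTY]
step 4: bank1 2->2 [HIT]
step 5: bank2 None->2 [EMPTY]
step 6: bank6 None->0 [EMPTY]
step 7: bank6 0->4 [CONFLICT]
step 8: bank1 2->2 [HIT]
step 9: bank1 2->3 [CONFLICT]
step 10: bank2 2->0 [CONFLICT]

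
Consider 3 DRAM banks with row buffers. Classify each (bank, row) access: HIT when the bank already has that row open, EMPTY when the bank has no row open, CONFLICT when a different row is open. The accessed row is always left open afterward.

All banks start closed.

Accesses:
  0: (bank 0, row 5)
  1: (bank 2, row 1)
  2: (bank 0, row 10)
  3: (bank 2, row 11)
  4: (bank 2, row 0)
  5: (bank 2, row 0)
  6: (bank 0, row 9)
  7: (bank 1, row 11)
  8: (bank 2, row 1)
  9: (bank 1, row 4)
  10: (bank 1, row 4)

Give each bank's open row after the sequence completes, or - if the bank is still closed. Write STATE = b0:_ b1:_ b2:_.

STATE = b0:9 b1:4 b2:1

  [0] b0 r5: no row ⇒ E
  [1] b2 r1: no row ⇒ E
  [2] b0 r10: had r5 ⇒ C
  [3] b2 r11: had r1 ⇒ C
  [4] b2 r0: had r11 ⇒ C
  [5] b2 r0: had r0 ⇒ H
  [6] b0 r9: had r10 ⇒ C
  [7] b1 r11: no row ⇒ E
  [8] b2 r1: had r0 ⇒ C
  [9] b1 r4: had r11 ⇒ C
  [10] b1 r4: had r4 ⇒ H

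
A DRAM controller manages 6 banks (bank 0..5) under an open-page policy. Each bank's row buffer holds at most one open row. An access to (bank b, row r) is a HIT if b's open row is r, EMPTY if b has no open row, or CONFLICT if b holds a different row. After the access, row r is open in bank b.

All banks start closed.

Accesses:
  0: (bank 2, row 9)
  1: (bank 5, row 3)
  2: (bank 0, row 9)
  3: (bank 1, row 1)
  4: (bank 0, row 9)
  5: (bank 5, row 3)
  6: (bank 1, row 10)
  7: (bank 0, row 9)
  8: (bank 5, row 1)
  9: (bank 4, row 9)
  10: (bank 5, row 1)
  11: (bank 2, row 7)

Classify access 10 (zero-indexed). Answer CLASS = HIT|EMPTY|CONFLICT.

step 0: bank2 None->9 [EMPTY]
step 1: bank5 None->3 [EMPTY]
step 2: bank0 None->9 [EMPTY]
step 3: bank1 None->1 [EMPTY]
step 4: bank0 9->9 [HIT]
step 5: bank5 3->3 [HIT]
step 6: bank1 1->10 [CONFLICT]
step 7: bank0 9->9 [HIT]
step 8: bank5 3->1 [CONFLICT]
step 9: bank4 None->9 [EMPTY]
step 10: bank5 1->1 [HIT]
step 11: bank2 9->7 [CONFLICT]

CLASS = HIT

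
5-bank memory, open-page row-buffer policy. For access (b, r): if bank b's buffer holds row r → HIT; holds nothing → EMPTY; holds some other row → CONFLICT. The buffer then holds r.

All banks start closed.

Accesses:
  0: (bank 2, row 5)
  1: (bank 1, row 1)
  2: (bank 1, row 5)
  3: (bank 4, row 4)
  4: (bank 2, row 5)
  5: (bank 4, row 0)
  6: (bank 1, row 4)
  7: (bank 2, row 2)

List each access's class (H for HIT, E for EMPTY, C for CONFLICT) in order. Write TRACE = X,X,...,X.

TRACE = E,E,C,E,H,C,C,C

  [0] b2 r5: no row ⇒ E
  [1] b1 r1: no row ⇒ E
  [2] b1 r5: had r1 ⇒ C
  [3] b4 r4: no row ⇒ E
  [4] b2 r5: had r5 ⇒ H
  [5] b4 r0: had r4 ⇒ C
  [6] b1 r4: had r5 ⇒ C
  [7] b2 r2: had r5 ⇒ C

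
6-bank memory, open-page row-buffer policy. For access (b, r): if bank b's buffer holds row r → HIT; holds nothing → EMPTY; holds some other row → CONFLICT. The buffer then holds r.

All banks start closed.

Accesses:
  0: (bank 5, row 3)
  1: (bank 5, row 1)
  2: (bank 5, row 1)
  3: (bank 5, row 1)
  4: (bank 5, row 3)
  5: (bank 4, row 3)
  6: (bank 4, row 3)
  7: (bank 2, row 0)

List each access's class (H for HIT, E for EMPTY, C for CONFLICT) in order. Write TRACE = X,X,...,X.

TRACE = E,C,H,H,C,E,H,E

  [0] b5 r3: no row ⇒ E
  [1] b5 r1: had r3 ⇒ C
  [2] b5 r1: had r1 ⇒ H
  [3] b5 r1: had r1 ⇒ H
  [4] b5 r3: had r1 ⇒ C
  [5] b4 r3: no row ⇒ E
  [6] b4 r3: had r3 ⇒ H
  [7] b2 r0: no row ⇒ E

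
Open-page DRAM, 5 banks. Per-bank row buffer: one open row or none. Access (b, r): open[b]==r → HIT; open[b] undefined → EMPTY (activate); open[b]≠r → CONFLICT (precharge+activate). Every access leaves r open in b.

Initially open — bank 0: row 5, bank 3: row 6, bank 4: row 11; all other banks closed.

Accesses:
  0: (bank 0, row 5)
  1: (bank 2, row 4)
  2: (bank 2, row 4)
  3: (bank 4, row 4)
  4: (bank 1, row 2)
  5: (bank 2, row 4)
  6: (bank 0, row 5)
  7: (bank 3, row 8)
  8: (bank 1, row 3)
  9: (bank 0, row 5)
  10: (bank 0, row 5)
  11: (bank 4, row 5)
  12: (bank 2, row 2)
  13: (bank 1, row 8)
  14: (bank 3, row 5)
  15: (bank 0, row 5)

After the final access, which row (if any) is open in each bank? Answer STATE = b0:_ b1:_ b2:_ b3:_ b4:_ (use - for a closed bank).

STATE = b0:5 b1:8 b2:2 b3:5 b4:5

0: bank 0 row 5 — prev 5 → HIT
1: bank 2 row 4 — prev None → EMPTY
2: bank 2 row 4 — prev 4 → HIT
3: bank 4 row 4 — prev 11 → CONFLICT
4: bank 1 row 2 — prev None → EMPTY
5: bank 2 row 4 — prev 4 → HIT
6: bank 0 row 5 — prev 5 → HIT
7: bank 3 row 8 — prev 6 → CONFLICT
8: bank 1 row 3 — prev 2 → CONFLICT
9: bank 0 row 5 — prev 5 → HIT
10: bank 0 row 5 — prev 5 → HIT
11: bank 4 row 5 — prev 4 → CONFLICT
12: bank 2 row 2 — prev 4 → CONFLICT
13: bank 1 row 8 — prev 3 → CONFLICT
14: bank 3 row 5 — prev 8 → CONFLICT
15: bank 0 row 5 — prev 5 → HIT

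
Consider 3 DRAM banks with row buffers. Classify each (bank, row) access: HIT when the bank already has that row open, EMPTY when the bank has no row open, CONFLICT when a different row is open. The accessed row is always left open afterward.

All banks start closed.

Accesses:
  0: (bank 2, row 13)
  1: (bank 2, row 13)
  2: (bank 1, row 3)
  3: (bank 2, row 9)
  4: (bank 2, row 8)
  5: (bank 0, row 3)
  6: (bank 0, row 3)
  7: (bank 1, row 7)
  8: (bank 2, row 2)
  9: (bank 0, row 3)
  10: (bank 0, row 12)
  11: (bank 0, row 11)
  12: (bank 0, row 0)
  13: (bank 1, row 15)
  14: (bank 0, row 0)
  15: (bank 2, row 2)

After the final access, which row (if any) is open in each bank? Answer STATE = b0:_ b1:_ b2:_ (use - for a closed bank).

0: bank 2 row 13 — prev None → EMPTY
1: bank 2 row 13 — prev 13 → HIT
2: bank 1 row 3 — prev None → EMPTY
3: bank 2 row 9 — prev 13 → CONFLICT
4: bank 2 row 8 — prev 9 → CONFLICT
5: bank 0 row 3 — prev None → EMPTY
6: bank 0 row 3 — prev 3 → HIT
7: bank 1 row 7 — prev 3 → CONFLICT
8: bank 2 row 2 — prev 8 → CONFLICT
9: bank 0 row 3 — prev 3 → HIT
10: bank 0 row 12 — prev 3 → CONFLICT
11: bank 0 row 11 — prev 12 → CONFLICT
12: bank 0 row 0 — prev 11 → CONFLICT
13: bank 1 row 15 — prev 7 → CONFLICT
14: bank 0 row 0 — prev 0 → HIT
15: bank 2 row 2 — prev 2 → HIT

STATE = b0:0 b1:15 b2:2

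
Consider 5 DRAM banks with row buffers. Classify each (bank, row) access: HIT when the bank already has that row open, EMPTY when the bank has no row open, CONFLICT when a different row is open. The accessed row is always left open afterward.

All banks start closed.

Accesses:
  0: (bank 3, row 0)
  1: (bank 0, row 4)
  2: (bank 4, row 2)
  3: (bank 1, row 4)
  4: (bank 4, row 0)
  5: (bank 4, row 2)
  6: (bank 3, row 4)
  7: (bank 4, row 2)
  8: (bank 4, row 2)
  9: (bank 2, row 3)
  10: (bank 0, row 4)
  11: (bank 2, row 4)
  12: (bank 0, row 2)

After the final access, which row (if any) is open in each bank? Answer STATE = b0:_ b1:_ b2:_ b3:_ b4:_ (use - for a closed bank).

STATE = b0:2 b1:4 b2:4 b3:4 b4:2

step 0: bank3 None->0 [EMPTY]
step 1: bank0 None->4 [EMPTY]
step 2: bank4 None->2 [EMPTY]
step 3: bank1 None->4 [EMPTY]
step 4: bank4 2->0 [CONFLICT]
step 5: bank4 0->2 [CONFLICT]
step 6: bank3 0->4 [CONFLICT]
step 7: bank4 2->2 [HIT]
step 8: bank4 2->2 [HIT]
step 9: bank2 None->3 [EMPTY]
step 10: bank0 4->4 [HIT]
step 11: bank2 3->4 [CONFLICT]
step 12: bank0 4->2 [CONFLICT]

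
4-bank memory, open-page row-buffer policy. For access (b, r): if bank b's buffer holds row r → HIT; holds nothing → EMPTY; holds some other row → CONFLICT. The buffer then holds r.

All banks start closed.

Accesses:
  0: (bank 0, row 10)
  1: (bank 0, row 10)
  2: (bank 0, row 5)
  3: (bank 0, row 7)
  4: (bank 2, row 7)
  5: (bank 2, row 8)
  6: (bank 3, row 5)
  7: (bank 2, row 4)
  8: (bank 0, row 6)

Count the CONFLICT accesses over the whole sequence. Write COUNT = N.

step 0: bank0 None->10 [EMPTY]
step 1: bank0 10->10 [HIT]
step 2: bank0 10->5 [CONFLICT]
step 3: bank0 5->7 [CONFLICT]
step 4: bank2 None->7 [EMPTY]
step 5: bank2 7->8 [CONFLICT]
step 6: bank3 None->5 [EMPTY]
step 7: bank2 8->4 [CONFLICT]
step 8: bank0 7->6 [CONFLICT]

COUNT = 5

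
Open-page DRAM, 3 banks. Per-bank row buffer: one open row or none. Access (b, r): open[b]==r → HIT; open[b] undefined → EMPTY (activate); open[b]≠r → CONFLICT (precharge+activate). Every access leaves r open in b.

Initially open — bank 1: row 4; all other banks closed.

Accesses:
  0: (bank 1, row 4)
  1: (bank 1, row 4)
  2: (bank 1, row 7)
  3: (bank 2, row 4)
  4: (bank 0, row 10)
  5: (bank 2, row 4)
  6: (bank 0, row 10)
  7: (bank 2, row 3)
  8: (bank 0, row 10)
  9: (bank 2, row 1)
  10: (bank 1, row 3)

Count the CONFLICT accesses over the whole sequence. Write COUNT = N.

  [0] b1 r4: had r4 ⇒ H
  [1] b1 r4: had r4 ⇒ H
  [2] b1 r7: had r4 ⇒ C
  [3] b2 r4: no row ⇒ E
  [4] b0 r10: no row ⇒ E
  [5] b2 r4: had r4 ⇒ H
  [6] b0 r10: had r10 ⇒ H
  [7] b2 r3: had r4 ⇒ C
  [8] b0 r10: had r10 ⇒ H
  [9] b2 r1: had r3 ⇒ C
  [10] b1 r3: had r7 ⇒ C

COUNT = 4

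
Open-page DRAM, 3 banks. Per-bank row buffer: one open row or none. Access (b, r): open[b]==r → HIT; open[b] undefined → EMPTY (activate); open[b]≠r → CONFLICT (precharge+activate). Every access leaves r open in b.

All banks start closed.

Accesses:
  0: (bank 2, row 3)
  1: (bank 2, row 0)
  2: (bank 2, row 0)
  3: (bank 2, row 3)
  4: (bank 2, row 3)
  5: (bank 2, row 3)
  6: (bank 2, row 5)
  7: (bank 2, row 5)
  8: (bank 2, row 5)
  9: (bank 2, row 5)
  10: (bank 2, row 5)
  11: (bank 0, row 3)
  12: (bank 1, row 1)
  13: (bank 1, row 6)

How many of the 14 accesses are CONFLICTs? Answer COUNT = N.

  [0] b2 r3: no row ⇒ E
  [1] b2 r0: had r3 ⇒ C
  [2] b2 r0: had r0 ⇒ H
  [3] b2 r3: had r0 ⇒ C
  [4] b2 r3: had r3 ⇒ H
  [5] b2 r3: had r3 ⇒ H
  [6] b2 r5: had r3 ⇒ C
  [7] b2 r5: had r5 ⇒ H
  [8] b2 r5: had r5 ⇒ H
  [9] b2 r5: had r5 ⇒ H
  [10] b2 r5: had r5 ⇒ H
  [11] b0 r3: no row ⇒ E
  [12] b1 r1: no row ⇒ E
  [13] b1 r6: had r1 ⇒ C

COUNT = 4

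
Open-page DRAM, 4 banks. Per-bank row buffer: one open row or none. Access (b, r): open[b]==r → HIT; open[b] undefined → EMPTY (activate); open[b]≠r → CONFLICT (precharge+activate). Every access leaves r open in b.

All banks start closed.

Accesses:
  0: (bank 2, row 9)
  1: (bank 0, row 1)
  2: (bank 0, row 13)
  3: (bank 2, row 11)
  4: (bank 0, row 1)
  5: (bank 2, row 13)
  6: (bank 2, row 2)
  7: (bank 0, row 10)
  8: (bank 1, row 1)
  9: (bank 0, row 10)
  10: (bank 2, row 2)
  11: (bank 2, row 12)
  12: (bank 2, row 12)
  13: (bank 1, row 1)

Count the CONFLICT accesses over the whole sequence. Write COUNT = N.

COUNT = 7

0: bank 2 row 9 — prev None → EMPTY
1: bank 0 row 1 — prev None → EMPTY
2: bank 0 row 13 — prev 1 → CONFLICT
3: bank 2 row 11 — prev 9 → CONFLICT
4: bank 0 row 1 — prev 13 → CONFLICT
5: bank 2 row 13 — prev 11 → CONFLICT
6: bank 2 row 2 — prev 13 → CONFLICT
7: bank 0 row 10 — prev 1 → CONFLICT
8: bank 1 row 1 — prev None → EMPTY
9: bank 0 row 10 — prev 10 → HIT
10: bank 2 row 2 — prev 2 → HIT
11: bank 2 row 12 — prev 2 → CONFLICT
12: bank 2 row 12 — prev 12 → HIT
13: bank 1 row 1 — prev 1 → HIT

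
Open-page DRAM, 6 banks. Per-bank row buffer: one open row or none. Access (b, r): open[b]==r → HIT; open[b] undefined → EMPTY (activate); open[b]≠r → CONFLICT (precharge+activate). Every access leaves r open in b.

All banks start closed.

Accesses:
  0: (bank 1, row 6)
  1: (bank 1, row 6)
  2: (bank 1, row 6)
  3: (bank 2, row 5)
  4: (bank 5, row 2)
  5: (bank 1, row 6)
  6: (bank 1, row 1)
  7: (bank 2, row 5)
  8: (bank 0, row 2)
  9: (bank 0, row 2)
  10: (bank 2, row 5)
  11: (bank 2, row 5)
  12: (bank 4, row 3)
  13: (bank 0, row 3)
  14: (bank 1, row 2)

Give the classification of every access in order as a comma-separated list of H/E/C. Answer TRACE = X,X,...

#0 (1,6) E
#1 (1,6) H  (was 6)
#2 (1,6) H  (was 6)
#3 (2,5) E
#4 (5,2) E
#5 (1,6) H  (was 6)
#6 (1,1) C  (was 6)
#7 (2,5) H  (was 5)
#8 (0,2) E
#9 (0,2) H  (was 2)
#10 (2,5) H  (was 5)
#11 (2,5) H  (was 5)
#12 (4,3) E
#13 (0,3) C  (was 2)
#14 (1,2) C  (was 1)

TRACE = E,H,H,E,E,H,C,H,E,H,H,H,E,C,C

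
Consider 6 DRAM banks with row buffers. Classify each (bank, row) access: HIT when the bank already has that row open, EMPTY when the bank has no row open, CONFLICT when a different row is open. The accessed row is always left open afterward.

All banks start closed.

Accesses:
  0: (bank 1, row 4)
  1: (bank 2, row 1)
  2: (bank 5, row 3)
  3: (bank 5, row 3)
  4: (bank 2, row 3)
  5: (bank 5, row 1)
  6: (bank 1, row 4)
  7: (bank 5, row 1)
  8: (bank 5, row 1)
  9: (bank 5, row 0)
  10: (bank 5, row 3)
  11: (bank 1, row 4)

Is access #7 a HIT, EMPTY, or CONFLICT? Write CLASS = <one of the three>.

  [0] b1 r4: no row ⇒ E
  [1] b2 r1: no row ⇒ E
  [2] b5 r3: no row ⇒ E
  [3] b5 r3: had r3 ⇒ H
  [4] b2 r3: had r1 ⇒ C
  [5] b5 r1: had r3 ⇒ C
  [6] b1 r4: had r4 ⇒ H
  [7] b5 r1: had r1 ⇒ H
  [8] b5 r1: had r1 ⇒ H
  [9] b5 r0: had r1 ⇒ C
  [10] b5 r3: had r0 ⇒ C
  [11] b1 r4: had r4 ⇒ H

CLASS = HIT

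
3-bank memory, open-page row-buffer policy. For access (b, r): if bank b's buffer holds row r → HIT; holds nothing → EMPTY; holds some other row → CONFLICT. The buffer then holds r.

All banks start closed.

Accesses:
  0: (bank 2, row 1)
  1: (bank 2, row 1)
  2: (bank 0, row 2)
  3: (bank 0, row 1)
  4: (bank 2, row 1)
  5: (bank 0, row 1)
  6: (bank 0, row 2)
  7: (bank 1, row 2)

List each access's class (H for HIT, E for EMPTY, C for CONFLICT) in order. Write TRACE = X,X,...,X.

TRACE = E,H,E,C,H,H,C,E

0: bank 2 row 1 — prev None → EMPTY
1: bank 2 row 1 — prev 1 → HIT
2: bank 0 row 2 — prev None → EMPTY
3: bank 0 row 1 — prev 2 → CONFLICT
4: bank 2 row 1 — prev 1 → HIT
5: bank 0 row 1 — prev 1 → HIT
6: bank 0 row 2 — prev 1 → CONFLICT
7: bank 1 row 2 — prev None → EMPTY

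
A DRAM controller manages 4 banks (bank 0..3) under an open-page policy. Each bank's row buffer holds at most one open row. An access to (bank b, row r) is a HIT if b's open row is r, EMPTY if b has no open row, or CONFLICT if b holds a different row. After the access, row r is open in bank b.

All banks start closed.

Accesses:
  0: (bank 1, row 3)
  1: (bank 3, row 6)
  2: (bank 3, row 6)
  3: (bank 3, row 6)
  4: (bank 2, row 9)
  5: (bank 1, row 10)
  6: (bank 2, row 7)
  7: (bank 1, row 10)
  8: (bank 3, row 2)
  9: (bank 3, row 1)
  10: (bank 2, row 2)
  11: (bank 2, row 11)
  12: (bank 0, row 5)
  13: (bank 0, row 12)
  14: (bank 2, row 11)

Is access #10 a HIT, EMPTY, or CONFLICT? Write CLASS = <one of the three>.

CLASS = CONFLICT

#0 (1,3) E
#1 (3,6) E
#2 (3,6) H  (was 6)
#3 (3,6) H  (was 6)
#4 (2,9) E
#5 (1,10) C  (was 3)
#6 (2,7) C  (was 9)
#7 (1,10) H  (was 10)
#8 (3,2) C  (was 6)
#9 (3,1) C  (was 2)
#10 (2,2) C  (was 7)
#11 (2,11) C  (was 2)
#12 (0,5) E
#13 (0,12) C  (was 5)
#14 (2,11) H  (was 11)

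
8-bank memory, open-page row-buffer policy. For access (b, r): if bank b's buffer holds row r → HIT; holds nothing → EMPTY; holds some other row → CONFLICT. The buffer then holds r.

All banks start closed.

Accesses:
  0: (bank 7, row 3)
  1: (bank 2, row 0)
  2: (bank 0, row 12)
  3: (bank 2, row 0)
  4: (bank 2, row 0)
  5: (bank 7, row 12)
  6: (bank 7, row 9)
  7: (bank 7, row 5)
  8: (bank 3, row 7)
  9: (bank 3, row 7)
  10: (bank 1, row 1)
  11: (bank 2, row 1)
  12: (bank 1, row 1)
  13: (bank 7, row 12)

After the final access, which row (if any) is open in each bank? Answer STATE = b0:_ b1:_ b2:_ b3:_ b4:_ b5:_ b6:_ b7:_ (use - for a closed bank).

STATE = b0:12 b1:1 b2:1 b3:7 b4:- b5:- b6:- b7:12

#0 (7,3) E
#1 (2,0) E
#2 (0,12) E
#3 (2,0) H  (was 0)
#4 (2,0) H  (was 0)
#5 (7,12) C  (was 3)
#6 (7,9) C  (was 12)
#7 (7,5) C  (was 9)
#8 (3,7) E
#9 (3,7) H  (was 7)
#10 (1,1) E
#11 (2,1) C  (was 0)
#12 (1,1) H  (was 1)
#13 (7,12) C  (was 5)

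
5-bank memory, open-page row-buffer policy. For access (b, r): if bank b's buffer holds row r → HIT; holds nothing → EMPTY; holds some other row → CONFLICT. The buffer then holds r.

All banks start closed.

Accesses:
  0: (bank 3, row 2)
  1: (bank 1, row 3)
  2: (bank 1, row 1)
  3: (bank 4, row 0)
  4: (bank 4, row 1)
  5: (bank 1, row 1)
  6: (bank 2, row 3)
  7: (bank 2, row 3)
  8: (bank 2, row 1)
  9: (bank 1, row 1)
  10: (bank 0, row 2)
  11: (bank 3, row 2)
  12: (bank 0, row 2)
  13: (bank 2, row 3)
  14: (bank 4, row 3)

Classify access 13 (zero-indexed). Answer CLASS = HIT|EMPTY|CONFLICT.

CLASS = CONFLICT

#0 (3,2) E
#1 (1,3) E
#2 (1,1) C  (was 3)
#3 (4,0) E
#4 (4,1) C  (was 0)
#5 (1,1) H  (was 1)
#6 (2,3) E
#7 (2,3) H  (was 3)
#8 (2,1) C  (was 3)
#9 (1,1) H  (was 1)
#10 (0,2) E
#11 (3,2) H  (was 2)
#12 (0,2) H  (was 2)
#13 (2,3) C  (was 1)
#14 (4,3) C  (was 1)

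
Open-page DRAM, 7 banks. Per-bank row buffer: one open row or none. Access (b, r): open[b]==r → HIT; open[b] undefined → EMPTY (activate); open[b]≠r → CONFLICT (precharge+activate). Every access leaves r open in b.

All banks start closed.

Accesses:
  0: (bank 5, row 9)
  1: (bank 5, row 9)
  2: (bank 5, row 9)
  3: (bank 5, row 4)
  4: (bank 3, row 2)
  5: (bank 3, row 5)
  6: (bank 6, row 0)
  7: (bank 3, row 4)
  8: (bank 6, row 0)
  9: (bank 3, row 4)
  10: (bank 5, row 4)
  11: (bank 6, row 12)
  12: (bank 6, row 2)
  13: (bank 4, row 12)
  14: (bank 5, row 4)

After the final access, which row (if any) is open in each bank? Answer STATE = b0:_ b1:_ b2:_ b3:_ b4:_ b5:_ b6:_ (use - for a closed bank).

STATE = b0:- b1:- b2:- b3:4 b4:12 b5:4 b6:2

#0 (5,9) E
#1 (5,9) H  (was 9)
#2 (5,9) H  (was 9)
#3 (5,4) C  (was 9)
#4 (3,2) E
#5 (3,5) C  (was 2)
#6 (6,0) E
#7 (3,4) C  (was 5)
#8 (6,0) H  (was 0)
#9 (3,4) H  (was 4)
#10 (5,4) H  (was 4)
#11 (6,12) C  (was 0)
#12 (6,2) C  (was 12)
#13 (4,12) E
#14 (5,4) H  (was 4)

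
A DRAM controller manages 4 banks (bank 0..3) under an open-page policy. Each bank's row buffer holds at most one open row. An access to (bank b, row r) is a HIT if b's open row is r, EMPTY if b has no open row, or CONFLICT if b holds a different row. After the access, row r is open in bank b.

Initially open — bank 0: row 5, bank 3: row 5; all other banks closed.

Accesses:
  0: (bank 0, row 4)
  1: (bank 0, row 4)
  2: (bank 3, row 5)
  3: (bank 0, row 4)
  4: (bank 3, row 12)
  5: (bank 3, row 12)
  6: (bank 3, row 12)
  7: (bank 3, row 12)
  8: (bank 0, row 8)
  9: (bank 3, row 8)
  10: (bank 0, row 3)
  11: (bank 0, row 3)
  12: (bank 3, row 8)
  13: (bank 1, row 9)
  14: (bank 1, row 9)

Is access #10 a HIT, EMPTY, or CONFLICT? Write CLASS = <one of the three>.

step 0: bank0 5->4 [CONFLICT]
step 1: bank0 4->4 [HIT]
step 2: bank3 5->5 [HIT]
step 3: bank0 4->4 [HIT]
step 4: bank3 5->12 [CONFLICT]
step 5: bank3 12->12 [HIT]
step 6: bank3 12->12 [HIT]
step 7: bank3 12->12 [HIT]
step 8: bank0 4->8 [CONFLICT]
step 9: bank3 12->8 [CONFLICT]
step 10: bank0 8->3 [CONFLICT]
step 11: bank0 3->3 [HIT]
step 12: bank3 8->8 [HIT]
step 13: bank1 None->9 [EMPTY]
step 14: bank1 9->9 [HIT]

CLASS = CONFLICT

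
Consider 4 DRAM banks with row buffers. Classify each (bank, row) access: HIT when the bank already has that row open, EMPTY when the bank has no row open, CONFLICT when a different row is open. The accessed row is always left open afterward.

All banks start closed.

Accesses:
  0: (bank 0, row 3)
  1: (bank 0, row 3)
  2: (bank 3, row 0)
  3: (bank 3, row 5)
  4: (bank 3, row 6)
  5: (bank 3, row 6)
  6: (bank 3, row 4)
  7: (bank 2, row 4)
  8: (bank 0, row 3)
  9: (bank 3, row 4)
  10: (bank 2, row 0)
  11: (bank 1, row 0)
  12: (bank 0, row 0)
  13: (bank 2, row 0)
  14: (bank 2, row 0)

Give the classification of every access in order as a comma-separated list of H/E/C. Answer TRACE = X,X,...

TRACE = E,H,E,C,C,H,C,E,H,H,C,E,C,H,H

#0 (0,3) E
#1 (0,3) H  (was 3)
#2 (3,0) E
#3 (3,5) C  (was 0)
#4 (3,6) C  (was 5)
#5 (3,6) H  (was 6)
#6 (3,4) C  (was 6)
#7 (2,4) E
#8 (0,3) H  (was 3)
#9 (3,4) H  (was 4)
#10 (2,0) C  (was 4)
#11 (1,0) E
#12 (0,0) C  (was 3)
#13 (2,0) H  (was 0)
#14 (2,0) H  (was 0)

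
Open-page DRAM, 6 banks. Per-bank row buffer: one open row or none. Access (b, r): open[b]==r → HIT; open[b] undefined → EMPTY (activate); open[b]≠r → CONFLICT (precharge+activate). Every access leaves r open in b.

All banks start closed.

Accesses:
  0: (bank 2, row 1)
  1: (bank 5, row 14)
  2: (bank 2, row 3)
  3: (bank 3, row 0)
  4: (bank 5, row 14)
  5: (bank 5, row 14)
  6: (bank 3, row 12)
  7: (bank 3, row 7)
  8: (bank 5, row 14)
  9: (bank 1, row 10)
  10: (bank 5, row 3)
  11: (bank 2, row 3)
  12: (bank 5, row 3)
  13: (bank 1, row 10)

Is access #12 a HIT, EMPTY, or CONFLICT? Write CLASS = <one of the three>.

step 0: bank2 None->1 [EMPTY]
step 1: bank5 None->14 [EMPTY]
step 2: bank2 1->3 [CONFLICT]
step 3: bank3 None->0 [EMPTY]
step 4: bank5 14->14 [HIT]
step 5: bank5 14->14 [HIT]
step 6: bank3 0->12 [CONFLICT]
step 7: bank3 12->7 [CONFLICT]
step 8: bank5 14->14 [HIT]
step 9: bank1 None->10 [EMPTY]
step 10: bank5 14->3 [CONFLICT]
step 11: bank2 3->3 [HIT]
step 12: bank5 3->3 [HIT]
step 13: bank1 10->10 [HIT]

CLASS = HIT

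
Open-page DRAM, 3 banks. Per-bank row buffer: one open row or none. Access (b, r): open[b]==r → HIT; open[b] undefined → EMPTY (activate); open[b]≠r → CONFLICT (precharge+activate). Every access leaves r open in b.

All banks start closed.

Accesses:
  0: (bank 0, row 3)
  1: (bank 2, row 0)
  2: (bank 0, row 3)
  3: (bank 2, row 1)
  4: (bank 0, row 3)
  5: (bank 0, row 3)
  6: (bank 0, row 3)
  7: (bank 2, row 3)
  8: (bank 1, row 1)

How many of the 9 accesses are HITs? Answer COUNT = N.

COUNT = 4

0: bank 0 row 3 — prev None → EMPTY
1: bank 2 row 0 — prev None → EMPTY
2: bank 0 row 3 — prev 3 → HIT
3: bank 2 row 1 — prev 0 → CONFLICT
4: bank 0 row 3 — prev 3 → HIT
5: bank 0 row 3 — prev 3 → HIT
6: bank 0 row 3 — prev 3 → HIT
7: bank 2 row 3 — prev 1 → CONFLICT
8: bank 1 row 1 — prev None → EMPTY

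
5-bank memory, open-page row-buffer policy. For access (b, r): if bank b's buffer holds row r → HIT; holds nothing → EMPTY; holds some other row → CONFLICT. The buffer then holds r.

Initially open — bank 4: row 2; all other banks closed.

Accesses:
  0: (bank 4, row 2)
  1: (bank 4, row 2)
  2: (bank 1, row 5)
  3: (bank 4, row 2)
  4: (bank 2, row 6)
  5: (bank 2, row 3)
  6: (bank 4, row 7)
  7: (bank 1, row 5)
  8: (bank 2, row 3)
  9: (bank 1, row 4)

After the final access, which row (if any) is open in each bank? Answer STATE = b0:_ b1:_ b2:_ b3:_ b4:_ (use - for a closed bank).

STATE = b0:- b1:4 b2:3 b3:- b4:7

step 0: bank4 2->2 [HIT]
step 1: bank4 2->2 [HIT]
step 2: bank1 None->5 [EMPTY]
step 3: bank4 2->2 [HIT]
step 4: bank2 None->6 [EMPTY]
step 5: bank2 6->3 [CONFLICT]
step 6: bank4 2->7 [CONFLICT]
step 7: bank1 5->5 [HIT]
step 8: bank2 3->3 [HIT]
step 9: bank1 5->4 [CONFLICT]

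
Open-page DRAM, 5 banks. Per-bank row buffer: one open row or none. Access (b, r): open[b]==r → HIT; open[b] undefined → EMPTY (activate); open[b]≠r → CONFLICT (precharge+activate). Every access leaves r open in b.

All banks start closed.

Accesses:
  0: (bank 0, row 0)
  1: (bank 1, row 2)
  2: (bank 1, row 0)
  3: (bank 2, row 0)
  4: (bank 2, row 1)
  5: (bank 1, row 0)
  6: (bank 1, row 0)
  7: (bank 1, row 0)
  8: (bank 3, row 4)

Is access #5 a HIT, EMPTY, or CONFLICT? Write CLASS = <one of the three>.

CLASS = HIT

  [0] b0 r0: no row ⇒ E
  [1] b1 r2: no row ⇒ E
  [2] b1 r0: had r2 ⇒ C
  [3] b2 r0: no row ⇒ E
  [4] b2 r1: had r0 ⇒ C
  [5] b1 r0: had r0 ⇒ H
  [6] b1 r0: had r0 ⇒ H
  [7] b1 r0: had r0 ⇒ H
  [8] b3 r4: no row ⇒ E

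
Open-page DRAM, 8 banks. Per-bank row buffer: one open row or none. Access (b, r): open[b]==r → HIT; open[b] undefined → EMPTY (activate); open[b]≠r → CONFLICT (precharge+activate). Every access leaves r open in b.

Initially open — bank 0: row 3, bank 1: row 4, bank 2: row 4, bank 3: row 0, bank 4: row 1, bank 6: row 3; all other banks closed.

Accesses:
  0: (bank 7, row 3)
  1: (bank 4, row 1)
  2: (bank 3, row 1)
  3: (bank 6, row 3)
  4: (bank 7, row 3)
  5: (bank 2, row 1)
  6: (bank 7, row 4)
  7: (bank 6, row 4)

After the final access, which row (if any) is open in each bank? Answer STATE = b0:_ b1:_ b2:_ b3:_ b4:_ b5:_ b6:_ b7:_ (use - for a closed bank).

STATE = b0:3 b1:4 b2:1 b3:1 b4:1 b5:- b6:4 b7:4

  [0] b7 r3: no row ⇒ E
  [1] b4 r1: had r1 ⇒ H
  [2] b3 r1: had r0 ⇒ C
  [3] b6 r3: had r3 ⇒ H
  [4] b7 r3: had r3 ⇒ H
  [5] b2 r1: had r4 ⇒ C
  [6] b7 r4: had r3 ⇒ C
  [7] b6 r4: had r3 ⇒ C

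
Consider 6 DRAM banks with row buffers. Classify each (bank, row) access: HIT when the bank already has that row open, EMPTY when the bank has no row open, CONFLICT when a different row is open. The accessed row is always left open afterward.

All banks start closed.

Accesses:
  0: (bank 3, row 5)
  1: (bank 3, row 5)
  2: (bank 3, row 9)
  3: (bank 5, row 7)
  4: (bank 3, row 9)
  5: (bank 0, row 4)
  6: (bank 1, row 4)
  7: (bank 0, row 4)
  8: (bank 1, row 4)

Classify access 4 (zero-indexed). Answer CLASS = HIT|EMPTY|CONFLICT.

#0 (3,5) E
#1 (3,5) H  (was 5)
#2 (3,9) C  (was 5)
#3 (5,7) E
#4 (3,9) H  (was 9)
#5 (0,4) E
#6 (1,4) E
#7 (0,4) H  (was 4)
#8 (1,4) H  (was 4)

CLASS = HIT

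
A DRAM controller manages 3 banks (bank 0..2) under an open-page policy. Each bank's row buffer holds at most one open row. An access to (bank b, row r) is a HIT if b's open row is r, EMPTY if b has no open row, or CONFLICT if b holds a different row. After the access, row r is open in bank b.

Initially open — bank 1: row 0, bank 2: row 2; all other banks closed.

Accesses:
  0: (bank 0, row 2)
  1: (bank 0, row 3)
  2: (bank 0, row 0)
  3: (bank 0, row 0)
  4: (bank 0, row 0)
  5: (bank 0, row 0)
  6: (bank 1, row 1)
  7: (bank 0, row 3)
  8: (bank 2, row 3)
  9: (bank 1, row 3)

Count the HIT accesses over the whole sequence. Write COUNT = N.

0: bank 0 row 2 — prev None → EMPTY
1: bank 0 row 3 — prev 2 → CONFLICT
2: bank 0 row 0 — prev 3 → CONFLICT
3: bank 0 row 0 — prev 0 → HIT
4: bank 0 row 0 — prev 0 → HIT
5: bank 0 row 0 — prev 0 → HIT
6: bank 1 row 1 — prev 0 → CONFLICT
7: bank 0 row 3 — prev 0 → CONFLICT
8: bank 2 row 3 — prev 2 → CONFLICT
9: bank 1 row 3 — prev 1 → CONFLICT

COUNT = 3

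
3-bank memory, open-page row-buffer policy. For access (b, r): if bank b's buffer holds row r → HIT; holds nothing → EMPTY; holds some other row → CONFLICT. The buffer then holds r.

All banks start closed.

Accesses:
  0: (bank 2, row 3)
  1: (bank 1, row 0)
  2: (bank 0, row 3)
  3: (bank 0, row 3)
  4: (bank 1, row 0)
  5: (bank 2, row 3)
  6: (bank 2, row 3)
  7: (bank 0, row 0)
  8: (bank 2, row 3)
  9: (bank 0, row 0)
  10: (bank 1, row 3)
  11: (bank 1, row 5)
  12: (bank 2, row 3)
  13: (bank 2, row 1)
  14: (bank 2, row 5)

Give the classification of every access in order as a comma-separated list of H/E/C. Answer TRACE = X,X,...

TRACE = E,E,E,H,H,H,H,C,H,H,C,C,H,C,C

step 0: bank2 None->3 [EMPTY]
step 1: bank1 None->0 [EMPTY]
step 2: bank0 None->3 [EMPTY]
step 3: bank0 3->3 [HIT]
step 4: bank1 0->0 [HIT]
step 5: bank2 3->3 [HIT]
step 6: bank2 3->3 [HIT]
step 7: bank0 3->0 [CONFLICT]
step 8: bank2 3->3 [HIT]
step 9: bank0 0->0 [HIT]
step 10: bank1 0->3 [CONFLICT]
step 11: bank1 3->5 [CONFLICT]
step 12: bank2 3->3 [HIT]
step 13: bank2 3->1 [CONFLICT]
step 14: bank2 1->5 [CONFLICT]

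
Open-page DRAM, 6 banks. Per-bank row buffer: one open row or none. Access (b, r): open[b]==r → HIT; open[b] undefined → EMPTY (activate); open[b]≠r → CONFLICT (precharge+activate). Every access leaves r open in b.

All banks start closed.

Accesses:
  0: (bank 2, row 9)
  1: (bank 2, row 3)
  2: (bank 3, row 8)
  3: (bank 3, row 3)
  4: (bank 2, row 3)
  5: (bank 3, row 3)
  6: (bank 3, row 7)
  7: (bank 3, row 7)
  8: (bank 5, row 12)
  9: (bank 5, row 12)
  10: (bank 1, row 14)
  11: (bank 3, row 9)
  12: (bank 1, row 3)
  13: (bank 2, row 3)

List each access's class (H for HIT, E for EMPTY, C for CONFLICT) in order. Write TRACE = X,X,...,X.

#0 (2,9) E
#1 (2,3) C  (was 9)
#2 (3,8) E
#3 (3,3) C  (was 8)
#4 (2,3) H  (was 3)
#5 (3,3) H  (was 3)
#6 (3,7) C  (was 3)
#7 (3,7) H  (was 7)
#8 (5,12) E
#9 (5,12) H  (was 12)
#10 (1,14) E
#11 (3,9) C  (was 7)
#12 (1,3) C  (was 14)
#13 (2,3) H  (was 3)

TRACE = E,C,E,C,H,H,C,H,E,H,E,C,C,H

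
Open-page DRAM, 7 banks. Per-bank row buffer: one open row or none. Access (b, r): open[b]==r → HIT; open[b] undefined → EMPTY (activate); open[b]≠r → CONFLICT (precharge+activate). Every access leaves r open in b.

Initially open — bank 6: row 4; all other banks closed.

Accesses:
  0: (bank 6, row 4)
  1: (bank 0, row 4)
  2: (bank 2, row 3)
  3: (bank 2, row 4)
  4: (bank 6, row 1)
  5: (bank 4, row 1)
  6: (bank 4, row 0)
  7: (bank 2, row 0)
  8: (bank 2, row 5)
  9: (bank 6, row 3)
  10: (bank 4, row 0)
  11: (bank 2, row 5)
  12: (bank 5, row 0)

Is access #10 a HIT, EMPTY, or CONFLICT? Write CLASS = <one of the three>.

#0 (6,4) H  (was 4)
#1 (0,4) E
#2 (2,3) E
#3 (2,4) C  (was 3)
#4 (6,1) C  (was 4)
#5 (4,1) E
#6 (4,0) C  (was 1)
#7 (2,0) C  (was 4)
#8 (2,5) C  (was 0)
#9 (6,3) C  (was 1)
#10 (4,0) H  (was 0)
#11 (2,5) H  (was 5)
#12 (5,0) E

CLASS = HIT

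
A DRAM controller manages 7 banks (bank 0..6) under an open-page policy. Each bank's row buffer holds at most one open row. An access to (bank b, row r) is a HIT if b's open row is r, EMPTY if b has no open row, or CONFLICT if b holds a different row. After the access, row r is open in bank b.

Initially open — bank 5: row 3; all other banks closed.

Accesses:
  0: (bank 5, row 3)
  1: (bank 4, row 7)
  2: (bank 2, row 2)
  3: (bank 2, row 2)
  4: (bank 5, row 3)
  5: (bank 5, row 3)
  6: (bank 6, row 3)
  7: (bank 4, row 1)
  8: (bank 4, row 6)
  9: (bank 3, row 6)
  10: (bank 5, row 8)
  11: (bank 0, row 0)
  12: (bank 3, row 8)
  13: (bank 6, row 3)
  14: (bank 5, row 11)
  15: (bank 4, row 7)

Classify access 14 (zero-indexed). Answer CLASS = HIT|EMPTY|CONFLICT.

CLASS = CONFLICT

#0 (5,3) H  (was 3)
#1 (4,7) E
#2 (2,2) E
#3 (2,2) H  (was 2)
#4 (5,3) H  (was 3)
#5 (5,3) H  (was 3)
#6 (6,3) E
#7 (4,1) C  (was 7)
#8 (4,6) C  (was 1)
#9 (3,6) E
#10 (5,8) C  (was 3)
#11 (0,0) E
#12 (3,8) C  (was 6)
#13 (6,3) H  (was 3)
#14 (5,11) C  (was 8)
#15 (4,7) C  (was 6)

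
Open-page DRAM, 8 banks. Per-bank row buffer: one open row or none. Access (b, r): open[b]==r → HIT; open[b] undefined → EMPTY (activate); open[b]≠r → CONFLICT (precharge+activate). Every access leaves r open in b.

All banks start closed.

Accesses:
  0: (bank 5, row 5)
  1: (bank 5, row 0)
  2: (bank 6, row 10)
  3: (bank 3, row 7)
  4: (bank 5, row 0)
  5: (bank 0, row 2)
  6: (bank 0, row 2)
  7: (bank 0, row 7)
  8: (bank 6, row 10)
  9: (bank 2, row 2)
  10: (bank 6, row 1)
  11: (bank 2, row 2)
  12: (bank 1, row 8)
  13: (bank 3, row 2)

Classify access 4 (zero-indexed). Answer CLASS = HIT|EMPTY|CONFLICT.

CLASS = HIT

#0 (5,5) E
#1 (5,0) C  (was 5)
#2 (6,10) E
#3 (3,7) E
#4 (5,0) H  (was 0)
#5 (0,2) E
#6 (0,2) H  (was 2)
#7 (0,7) C  (was 2)
#8 (6,10) H  (was 10)
#9 (2,2) E
#10 (6,1) C  (was 10)
#11 (2,2) H  (was 2)
#12 (1,8) E
#13 (3,2) C  (was 7)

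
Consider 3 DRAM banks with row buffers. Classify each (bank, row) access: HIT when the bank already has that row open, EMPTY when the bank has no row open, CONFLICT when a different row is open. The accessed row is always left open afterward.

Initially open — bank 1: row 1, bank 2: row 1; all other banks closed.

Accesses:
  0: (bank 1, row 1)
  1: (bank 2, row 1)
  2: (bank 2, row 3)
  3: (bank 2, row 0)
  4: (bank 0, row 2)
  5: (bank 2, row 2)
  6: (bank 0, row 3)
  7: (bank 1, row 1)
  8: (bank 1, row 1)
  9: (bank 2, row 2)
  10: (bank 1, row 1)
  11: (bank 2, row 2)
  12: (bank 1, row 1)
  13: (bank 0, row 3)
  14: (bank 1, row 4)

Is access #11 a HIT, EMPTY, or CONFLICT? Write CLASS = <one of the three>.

  [0] b1 r1: had r1 ⇒ H
  [1] b2 r1: had r1 ⇒ H
  [2] b2 r3: had r1 ⇒ C
  [3] b2 r0: had r3 ⇒ C
  [4] b0 r2: no row ⇒ E
  [5] b2 r2: had r0 ⇒ C
  [6] b0 r3: had r2 ⇒ C
  [7] b1 r1: had r1 ⇒ H
  [8] b1 r1: had r1 ⇒ H
  [9] b2 r2: had r2 ⇒ H
  [10] b1 r1: had r1 ⇒ H
  [11] b2 r2: had r2 ⇒ H
  [12] b1 r1: had r1 ⇒ H
  [13] b0 r3: had r3 ⇒ H
  [14] b1 r4: had r1 ⇒ C

CLASS = HIT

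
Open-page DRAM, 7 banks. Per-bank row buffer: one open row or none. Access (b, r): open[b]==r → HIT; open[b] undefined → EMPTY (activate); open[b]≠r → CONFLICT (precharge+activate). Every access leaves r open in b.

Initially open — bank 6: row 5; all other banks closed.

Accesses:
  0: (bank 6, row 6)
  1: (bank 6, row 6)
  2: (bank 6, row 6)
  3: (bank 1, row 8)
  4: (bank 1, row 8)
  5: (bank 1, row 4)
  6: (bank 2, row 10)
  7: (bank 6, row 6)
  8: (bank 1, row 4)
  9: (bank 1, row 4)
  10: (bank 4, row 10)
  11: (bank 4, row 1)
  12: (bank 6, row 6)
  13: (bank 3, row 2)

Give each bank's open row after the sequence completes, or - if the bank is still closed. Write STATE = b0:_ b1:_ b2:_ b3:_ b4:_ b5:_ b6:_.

0: bank 6 row 6 — prev 5 → CONFLICT
1: bank 6 row 6 — prev 6 → HIT
2: bank 6 row 6 — prev 6 → HIT
3: bank 1 row 8 — prev None → EMPTY
4: bank 1 row 8 — prev 8 → HIT
5: bank 1 row 4 — prev 8 → CONFLICT
6: bank 2 row 10 — prev None → EMPTY
7: bank 6 row 6 — prev 6 → HIT
8: bank 1 row 4 — prev 4 → HIT
9: bank 1 row 4 — prev 4 → HIT
10: bank 4 row 10 — prev None → EMPTY
11: bank 4 row 1 — prev 10 → CONFLICT
12: bank 6 row 6 — prev 6 → HIT
13: bank 3 row 2 — prev None → EMPTY

STATE = b0:- b1:4 b2:10 b3:2 b4:1 b5:- b6:6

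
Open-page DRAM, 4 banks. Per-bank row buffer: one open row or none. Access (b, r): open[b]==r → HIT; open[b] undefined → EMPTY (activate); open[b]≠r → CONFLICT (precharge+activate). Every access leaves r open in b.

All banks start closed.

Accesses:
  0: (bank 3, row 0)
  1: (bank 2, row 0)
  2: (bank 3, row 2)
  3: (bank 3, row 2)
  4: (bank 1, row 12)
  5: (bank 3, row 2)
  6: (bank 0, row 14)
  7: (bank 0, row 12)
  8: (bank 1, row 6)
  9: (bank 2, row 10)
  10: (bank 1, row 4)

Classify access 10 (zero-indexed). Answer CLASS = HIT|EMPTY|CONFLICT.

0: bank 3 row 0 — prev None → EMPTY
1: bank 2 row 0 — prev None → EMPTY
2: bank 3 row 2 — prev 0 → CONFLICT
3: bank 3 row 2 — prev 2 → HIT
4: bank 1 row 12 — prev None → EMPTY
5: bank 3 row 2 — prev 2 → HIT
6: bank 0 row 14 — prev None → EMPTY
7: bank 0 row 12 — prev 14 → CONFLICT
8: bank 1 row 6 — prev 12 → CONFLICT
9: bank 2 row 10 — prev 0 → CONFLICT
10: bank 1 row 4 — prev 6 → CONFLICT

CLASS = CONFLICT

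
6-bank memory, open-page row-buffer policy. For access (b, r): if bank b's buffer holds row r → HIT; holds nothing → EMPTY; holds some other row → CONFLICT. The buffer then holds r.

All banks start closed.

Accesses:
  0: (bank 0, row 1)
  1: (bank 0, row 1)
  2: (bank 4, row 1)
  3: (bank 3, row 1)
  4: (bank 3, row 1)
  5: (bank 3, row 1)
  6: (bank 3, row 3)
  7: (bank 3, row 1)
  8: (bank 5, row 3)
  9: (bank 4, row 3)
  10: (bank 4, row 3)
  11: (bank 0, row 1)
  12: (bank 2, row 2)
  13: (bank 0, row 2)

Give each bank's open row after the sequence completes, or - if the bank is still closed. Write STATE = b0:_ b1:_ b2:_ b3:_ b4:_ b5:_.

STATE = b0:2 b1:- b2:2 b3:1 b4:3 b5:3

  [0] b0 r1: no row ⇒ E
  [1] b0 r1: had r1 ⇒ H
  [2] b4 r1: no row ⇒ E
  [3] b3 r1: no row ⇒ E
  [4] b3 r1: had r1 ⇒ H
  [5] b3 r1: had r1 ⇒ H
  [6] b3 r3: had r1 ⇒ C
  [7] b3 r1: had r3 ⇒ C
  [8] b5 r3: no row ⇒ E
  [9] b4 r3: had r1 ⇒ C
  [10] b4 r3: had r3 ⇒ H
  [11] b0 r1: had r1 ⇒ H
  [12] b2 r2: no row ⇒ E
  [13] b0 r2: had r1 ⇒ C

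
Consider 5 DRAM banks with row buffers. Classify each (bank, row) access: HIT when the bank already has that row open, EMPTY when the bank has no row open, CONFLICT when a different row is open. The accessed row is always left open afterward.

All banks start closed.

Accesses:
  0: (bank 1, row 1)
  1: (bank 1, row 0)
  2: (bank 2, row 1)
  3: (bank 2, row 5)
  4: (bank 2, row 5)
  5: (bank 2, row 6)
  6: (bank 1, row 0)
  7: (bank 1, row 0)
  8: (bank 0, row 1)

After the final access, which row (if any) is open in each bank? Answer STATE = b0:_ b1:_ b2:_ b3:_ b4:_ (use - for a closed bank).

STATE = b0:1 b1:0 b2:6 b3:- b4:-

step 0: bank1 None->1 [EMPTY]
step 1: bank1 1->0 [CONFLICT]
step 2: bank2 None->1 [EMPTY]
step 3: bank2 1->5 [CONFLICT]
step 4: bank2 5->5 [HIT]
step 5: bank2 5->6 [CONFLICT]
step 6: bank1 0->0 [HIT]
step 7: bank1 0->0 [HIT]
step 8: bank0 None->1 [EMPTY]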